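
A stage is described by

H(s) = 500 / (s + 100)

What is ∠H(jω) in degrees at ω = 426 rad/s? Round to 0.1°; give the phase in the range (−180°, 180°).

At s = jω = j426:
pole (s+100): 100 + j426 → |·| = √(100²+426²) = √191476 ≈ 437.58, ∠ = arctan(426/100) ≈ 76.79°
∠H = 0.00° − 76.79° = -76.79°

-76.8°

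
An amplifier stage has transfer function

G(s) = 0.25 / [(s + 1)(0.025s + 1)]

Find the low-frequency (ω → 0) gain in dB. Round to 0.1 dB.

-12.0 dB

G(0) = 0.25 · 1 / 1 = 0.25
20 log₁₀(0.25) ≈ -12.04 dB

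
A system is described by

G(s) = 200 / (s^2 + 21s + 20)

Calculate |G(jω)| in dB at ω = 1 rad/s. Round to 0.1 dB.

Substitute s = j1:
Numerator: 200 = 200 + j0
Denominator: (j1)^2 + 21(j1) + 20 = 19 + j21
|N| = √(200² + 0²) ≈ 200, ∠N ≈ 0.00°
|D| = √(19² + 21²) ≈ 28.32, ∠D ≈ 47.86°
|G| = 200 / 28.32 ≈ 7.0621
Gain = 20 log₁₀(7.0621) ≈ 16.98 dB

17.0 dB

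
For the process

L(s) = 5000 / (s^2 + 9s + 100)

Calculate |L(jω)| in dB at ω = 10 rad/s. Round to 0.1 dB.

At s = jω = j10:
quadratic: (j10)² + 9·j10 + 100 = 0 + j90 → |·| ≈ 90, ∠ ≈ 90.00°
|L| = 5000 / 90 ≈ 55.556
Gain = 20 log₁₀(55.556) ≈ 34.89 dB

34.9 dB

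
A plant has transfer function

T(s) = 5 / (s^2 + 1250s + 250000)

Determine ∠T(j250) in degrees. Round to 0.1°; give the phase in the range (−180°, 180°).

-59.0°

Substitute s = j250:
Numerator: 5 = 5 + j0
Denominator: (j250)^2 + 1250(j250) + 250000 = 187500 + j312500
|N| = √(5² + 0²) ≈ 5, ∠N ≈ 0.00°
|D| = √(187500² + 312500²) ≈ 3.6443e+05, ∠D ≈ 59.04°
∠T = 0.00° − 59.04° = -59.04°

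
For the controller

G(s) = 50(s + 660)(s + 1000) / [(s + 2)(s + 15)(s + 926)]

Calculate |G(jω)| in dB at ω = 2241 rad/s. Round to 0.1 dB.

-32.6 dB

At s = jω = j2241:
zero (s+660): 660 + j2241 → |·| = √(660²+2241²) = √5457681 ≈ 2336.2, ∠ = arctan(2241/660) ≈ 73.59°
zero (s+1000): 1000 + j2241 → |·| = √(1000²+2241²) = √6022081 ≈ 2454, ∠ = arctan(2241/1000) ≈ 65.95°
pole (s+2): 2 + j2241 → |·| = √(2²+2241²) = √5022085 ≈ 2241, ∠ = arctan(2241/2) ≈ 89.95°
pole (s+15): 15 + j2241 → |·| = √(15²+2241²) = √5022306 ≈ 2241.1, ∠ = arctan(2241/15) ≈ 89.62°
pole (s+926): 926 + j2241 → |·| = √(926²+2241²) = √5879557 ≈ 2424.8, ∠ = arctan(2241/926) ≈ 67.55°
|G| = 50 · 5.733e+06 / 1.2178e+10 ≈ 0.023538
Gain = 20 log₁₀(0.023538) ≈ -32.56 dB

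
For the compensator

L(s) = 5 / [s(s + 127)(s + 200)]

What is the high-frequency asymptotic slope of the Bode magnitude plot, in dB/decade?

Each pole contributes −20 dB/decade at high frequency; each zero contributes +20 dB/decade.
Net: 0 zero(s) − 3 pole(s) → -60 dB/decade.

-60 dB/decade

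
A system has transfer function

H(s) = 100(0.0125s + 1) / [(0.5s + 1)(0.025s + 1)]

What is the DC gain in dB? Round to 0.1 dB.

H(0) = 100 · 1 / 1 = 100
20 log₁₀(100) ≈ 40.00 dB

40.0 dB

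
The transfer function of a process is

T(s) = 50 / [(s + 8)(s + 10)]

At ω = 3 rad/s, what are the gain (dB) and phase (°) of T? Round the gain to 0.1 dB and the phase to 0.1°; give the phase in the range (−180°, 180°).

At s = jω = j3:
pole (s+8): 8 + j3 → |·| = √(8²+3²) = √73 ≈ 8.544, ∠ = arctan(3/8) ≈ 20.56°
pole (s+10): 10 + j3 → |·| = √(10²+3²) = √109 ≈ 10.44, ∠ = arctan(3/10) ≈ 16.70°
|T| = 50 / 89.199 ≈ 0.56054
Gain = 20 log₁₀(0.56054) ≈ -5.03 dB
∠T = 0.00° − 37.26° = -37.26°

-5.0 dB, -37.3°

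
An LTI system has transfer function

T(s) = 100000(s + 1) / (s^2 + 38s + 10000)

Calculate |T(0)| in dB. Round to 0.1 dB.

T(0) = 100000·1 / 10000 = 10
20 log₁₀(10) ≈ 20.00 dB

20.0 dB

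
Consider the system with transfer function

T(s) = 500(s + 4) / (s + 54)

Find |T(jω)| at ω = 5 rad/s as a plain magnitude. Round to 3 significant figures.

At s = jω = j5:
zero (s+4): 4 + j5 → |·| = √(4²+5²) = √41 ≈ 6.4031, ∠ = arctan(5/4) ≈ 51.34°
pole (s+54): 54 + j5 → |·| = √(54²+5²) = √2941 ≈ 54.231, ∠ = arctan(5/54) ≈ 5.29°
|T| = 500 · 6.4031 / 54.231 ≈ 59.035

59.0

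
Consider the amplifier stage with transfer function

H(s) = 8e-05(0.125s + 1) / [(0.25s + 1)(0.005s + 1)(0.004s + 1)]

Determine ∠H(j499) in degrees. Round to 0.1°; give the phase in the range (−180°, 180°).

-132.0°

At ω = 499 rad/s:
zero (1 + j499·0.125) = 1 + j62.375 → |·| ≈ 62.383, ∠ ≈ 89.08°
pole (1 + j499·0.25) = 1 + j124.75 → |·| ≈ 124.75, ∠ ≈ 89.54°
pole (1 + j499·0.005) = 1 + j2.495 → |·| ≈ 2.6879, ∠ ≈ 68.16°
pole (1 + j499·0.004) = 1 + j1.996 → |·| ≈ 2.2325, ∠ ≈ 63.39°
∠H = (89.08°) − (89.54° + 68.16° + 63.39°) = -132.01°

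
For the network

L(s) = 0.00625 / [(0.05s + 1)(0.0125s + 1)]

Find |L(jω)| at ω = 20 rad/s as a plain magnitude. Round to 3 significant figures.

At ω = 20 rad/s:
pole (1 + j20·0.05) = 1 + j1 → |·| ≈ 1.4142, ∠ ≈ 45.00°
pole (1 + j20·0.0125) = 1 + j0.25 → |·| ≈ 1.0308, ∠ ≈ 14.04°
|L| = 0.00625 · 1 / (1.4142 · 1.0308) ≈ 0.0042874

0.00429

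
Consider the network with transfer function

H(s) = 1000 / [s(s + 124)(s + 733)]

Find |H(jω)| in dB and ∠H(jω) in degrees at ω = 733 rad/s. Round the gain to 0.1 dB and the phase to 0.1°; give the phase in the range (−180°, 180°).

At s = jω = j733:
pole (s+124): 124 + j733 → |·| = √(124²+733²) = √552665 ≈ 743.41, ∠ = arctan(733/124) ≈ 80.40°
pole (s+733): 733 + j733 → |·| = √(733²+733²) = √1074578 ≈ 1036.6, ∠ = arctan(733/733) ≈ 45.00°
pole at origin: |s| = 733, ∠ = 90.00° (in denominator)
|H| = 1000 / 5.6486e+08 ≈ 1.7704e-06
Gain = 20 log₁₀(1.7704e-06) ≈ -115.04 dB
∠H = 0.00° − 215.40° = -215.40° ≡ 144.60° (principal value)

-115.0 dB, 144.6°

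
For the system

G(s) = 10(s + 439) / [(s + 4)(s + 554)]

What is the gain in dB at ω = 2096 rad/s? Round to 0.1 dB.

-46.5 dB

At s = jω = j2096:
zero (s+439): 439 + j2096 → |·| = √(439²+2096²) = √4585937 ≈ 2141.5, ∠ = arctan(2096/439) ≈ 78.17°
pole (s+4): 4 + j2096 → |·| = √(4²+2096²) = √4393232 ≈ 2096, ∠ = arctan(2096/4) ≈ 89.89°
pole (s+554): 554 + j2096 → |·| = √(554²+2096²) = √4700132 ≈ 2168, ∠ = arctan(2096/554) ≈ 75.19°
|G| = 10 · 2141.5 / 4.5441e+06 ≈ 0.0047127
Gain = 20 log₁₀(0.0047127) ≈ -46.53 dB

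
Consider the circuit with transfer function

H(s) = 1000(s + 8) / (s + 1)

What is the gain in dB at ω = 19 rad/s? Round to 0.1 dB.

60.7 dB

At s = jω = j19:
zero (s+8): 8 + j19 → |·| = √(8²+19²) = √425 ≈ 20.616, ∠ = arctan(19/8) ≈ 67.17°
pole (s+1): 1 + j19 → |·| = √(1²+19²) = √362 ≈ 19.026, ∠ = arctan(19/1) ≈ 86.99°
|H| = 1000 · 20.616 / 19.026 ≈ 1083.6
Gain = 20 log₁₀(1083.6) ≈ 60.70 dB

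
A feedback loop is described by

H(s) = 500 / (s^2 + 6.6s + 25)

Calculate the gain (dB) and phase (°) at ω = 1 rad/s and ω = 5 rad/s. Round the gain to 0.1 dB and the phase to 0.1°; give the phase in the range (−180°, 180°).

At s = jω = j1:
quadratic: (j1)² + 6.6·j1 + 25 = 24 + j6.6 → |·| ≈ 24.891, ∠ ≈ 15.38°
|H| = 500 / 24.891 ≈ 20.088
Gain = 20 log₁₀(20.088) ≈ 26.06 dB
∠H = 0.00° − 15.38° = -15.38°

At s = jω = j5:
quadratic: (j5)² + 6.6·j5 + 25 = 0 + j33 → |·| ≈ 33, ∠ ≈ 90.00°
|H| = 500 / 33 ≈ 15.152
Gain = 20 log₁₀(15.152) ≈ 23.61 dB
∠H = 0.00° − 90.00° = -90.00°

ω = 1: 26.1 dB, -15.4°; ω = 5: 23.6 dB, -90.0°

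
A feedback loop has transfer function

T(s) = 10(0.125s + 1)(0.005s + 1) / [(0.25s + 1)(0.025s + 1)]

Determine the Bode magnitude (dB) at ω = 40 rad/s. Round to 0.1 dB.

11.3 dB

At ω = 40 rad/s:
zero (1 + j40·0.125) = 1 + j5 → |·| ≈ 5.099, ∠ ≈ 78.69°
zero (1 + j40·0.005) = 1 + j0.2 → |·| ≈ 1.0198, ∠ ≈ 11.31°
pole (1 + j40·0.25) = 1 + j10 → |·| ≈ 10.05, ∠ ≈ 84.29°
pole (1 + j40·0.025) = 1 + j1 → |·| ≈ 1.4142, ∠ ≈ 45.00°
|T| = 10 · 5.099 · 1.0198 / (10.05 · 1.4142) ≈ 3.6587
Gain = 20 log₁₀(3.6587) ≈ 11.27 dB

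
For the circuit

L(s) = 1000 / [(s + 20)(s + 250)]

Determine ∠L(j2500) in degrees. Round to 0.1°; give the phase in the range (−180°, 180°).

-173.8°

At s = jω = j2500:
pole (s+20): 20 + j2500 → |·| = √(20²+2500²) = √6250400 ≈ 2500.1, ∠ = arctan(2500/20) ≈ 89.54°
pole (s+250): 250 + j2500 → |·| = √(250²+2500²) = √6312500 ≈ 2512.5, ∠ = arctan(2500/250) ≈ 84.29°
∠L = 0.00° − 173.83° = -173.83°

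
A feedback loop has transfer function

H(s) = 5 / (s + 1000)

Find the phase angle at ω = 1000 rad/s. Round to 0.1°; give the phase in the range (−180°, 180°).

At s = jω = j1000:
pole (s+1000): 1000 + j1000 → |·| = √(1000²+1000²) = √2000000 ≈ 1414.2, ∠ = arctan(1000/1000) ≈ 45.00°
∠H = 0.00° − 45.00° = -45.00°

-45.0°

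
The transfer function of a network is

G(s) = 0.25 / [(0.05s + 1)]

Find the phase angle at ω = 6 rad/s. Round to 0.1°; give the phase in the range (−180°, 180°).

At ω = 6 rad/s:
pole (1 + j6·0.05) = 1 + j0.3 → |·| ≈ 1.044, ∠ ≈ 16.70°
∠G = (0°) − (16.70°) = -16.70°

-16.7°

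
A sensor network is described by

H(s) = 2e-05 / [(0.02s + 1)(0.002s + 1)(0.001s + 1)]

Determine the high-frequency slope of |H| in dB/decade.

-60 dB/decade

Each pole contributes −20 dB/decade at high frequency; each zero contributes +20 dB/decade.
Net: 0 zero(s) − 3 pole(s) → -60 dB/decade.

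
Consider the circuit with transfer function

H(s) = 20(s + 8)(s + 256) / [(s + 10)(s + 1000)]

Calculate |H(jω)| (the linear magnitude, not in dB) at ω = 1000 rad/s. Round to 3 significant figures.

At s = jω = j1000:
zero (s+8): 8 + j1000 → |·| = √(8²+1000²) = √1000064 ≈ 1000, ∠ = arctan(1000/8) ≈ 89.54°
zero (s+256): 256 + j1000 → |·| = √(256²+1000²) = √1065536 ≈ 1032.2, ∠ = arctan(1000/256) ≈ 75.64°
pole (s+10): 10 + j1000 → |·| = √(10²+1000²) = √1000100 ≈ 1000, ∠ = arctan(1000/10) ≈ 89.43°
pole (s+1000): 1000 + j1000 → |·| = √(1000²+1000²) = √2000000 ≈ 1414.2, ∠ = arctan(1000/1000) ≈ 45.00°
|H| = 20 · 1.0322e+06 / 1.4142e+06 ≈ 14.598

14.6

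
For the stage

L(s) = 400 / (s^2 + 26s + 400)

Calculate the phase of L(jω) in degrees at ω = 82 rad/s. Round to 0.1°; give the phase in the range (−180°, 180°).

At s = jω = j82:
quadratic: (j82)² + 26·j82 + 400 = -6324 + j2132 → |·| ≈ 6673.7, ∠ ≈ 161.37°
∠L = 0.00° − 161.37° = -161.37°

-161.4°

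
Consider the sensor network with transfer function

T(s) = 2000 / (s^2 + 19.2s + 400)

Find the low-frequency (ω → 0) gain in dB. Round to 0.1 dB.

T(0) = 2000 / 400 = 5
20 log₁₀(5) ≈ 13.98 dB

14.0 dB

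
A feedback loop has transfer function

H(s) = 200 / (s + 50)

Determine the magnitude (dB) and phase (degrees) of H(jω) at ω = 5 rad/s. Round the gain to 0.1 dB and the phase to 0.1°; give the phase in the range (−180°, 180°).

Substitute s = j5:
Numerator: 200 = 200 + j0
Denominator: (j5) + 50 = 50 + j5
|N| = √(200² + 0²) ≈ 200, ∠N ≈ 0.00°
|D| = √(50² + 5²) ≈ 50.249, ∠D ≈ 5.71°
|H| = 200 / 50.249 ≈ 3.9802
Gain = 20 log₁₀(3.9802) ≈ 12.00 dB
∠H = 0.00° − 5.71° = -5.71°

12.0 dB, -5.7°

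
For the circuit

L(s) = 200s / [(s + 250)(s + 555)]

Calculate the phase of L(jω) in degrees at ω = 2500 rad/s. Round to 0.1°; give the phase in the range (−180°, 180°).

-71.8°

At s = jω = j2500:
zero at origin: s = j2500 → |·| = 2500, ∠ = 90.00°
pole (s+250): 250 + j2500 → |·| = √(250²+2500²) = √6312500 ≈ 2512.5, ∠ = arctan(2500/250) ≈ 84.29°
pole (s+555): 555 + j2500 → |·| = √(555²+2500²) = √6558025 ≈ 2560.9, ∠ = arctan(2500/555) ≈ 77.48°
∠L = 90.00° − 161.77° = -71.77°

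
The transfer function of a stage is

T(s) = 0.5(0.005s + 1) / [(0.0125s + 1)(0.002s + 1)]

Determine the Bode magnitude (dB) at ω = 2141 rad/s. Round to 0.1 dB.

-26.8 dB

At ω = 2141 rad/s:
zero (1 + j2141·0.005) = 1 + j10.705 → |·| ≈ 10.752, ∠ ≈ 84.66°
pole (1 + j2141·0.0125) = 1 + j26.7625 → |·| ≈ 26.781, ∠ ≈ 87.86°
pole (1 + j2141·0.002) = 1 + j4.282 → |·| ≈ 4.3972, ∠ ≈ 76.85°
|T| = 0.5 · 10.752 / (26.781 · 4.3972) ≈ 0.045652
Gain = 20 log₁₀(0.045652) ≈ -26.81 dB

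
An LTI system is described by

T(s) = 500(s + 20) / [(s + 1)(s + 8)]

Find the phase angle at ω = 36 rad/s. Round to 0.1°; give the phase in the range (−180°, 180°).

-104.9°

At s = jω = j36:
zero (s+20): 20 + j36 → |·| = √(20²+36²) = √1696 ≈ 41.183, ∠ = arctan(36/20) ≈ 60.95°
pole (s+1): 1 + j36 → |·| = √(1²+36²) = √1297 ≈ 36.014, ∠ = arctan(36/1) ≈ 88.41°
pole (s+8): 8 + j36 → |·| = √(8²+36²) = √1360 ≈ 36.878, ∠ = arctan(36/8) ≈ 77.47°
∠T = 60.95° − 165.88° = -104.93°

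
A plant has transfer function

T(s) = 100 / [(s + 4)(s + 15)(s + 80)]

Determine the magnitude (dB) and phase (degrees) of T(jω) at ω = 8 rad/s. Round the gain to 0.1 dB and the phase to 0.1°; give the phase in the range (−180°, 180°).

-41.7 dB, -97.2°

At s = jω = j8:
pole (s+4): 4 + j8 → |·| = √(4²+8²) = √80 ≈ 8.9443, ∠ = arctan(8/4) ≈ 63.43°
pole (s+15): 15 + j8 → |·| = √(15²+8²) = √289 ≈ 17, ∠ = arctan(8/15) ≈ 28.07°
pole (s+80): 80 + j8 → |·| = √(80²+8²) = √6464 ≈ 80.399, ∠ = arctan(8/80) ≈ 5.71°
|T| = 100 / 12225 ≈ 0.00818
Gain = 20 log₁₀(0.00818) ≈ -41.74 dB
∠T = 0.00° − 97.21° = -97.21°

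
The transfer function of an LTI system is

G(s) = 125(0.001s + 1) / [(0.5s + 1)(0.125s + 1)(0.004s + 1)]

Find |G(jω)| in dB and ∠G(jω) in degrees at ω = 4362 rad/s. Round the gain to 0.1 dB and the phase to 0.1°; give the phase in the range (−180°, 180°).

-91.4 dB, 170.5°

At ω = 4362 rad/s:
zero (1 + j4362·0.001) = 1 + j4.362 → |·| ≈ 4.4752, ∠ ≈ 77.09°
pole (1 + j4362·0.5) = 1 + j2181 → |·| ≈ 2181, ∠ ≈ 89.97°
pole (1 + j4362·0.125) = 1 + j545.25 → |·| ≈ 545.25, ∠ ≈ 89.89°
pole (1 + j4362·0.004) = 1 + j17.448 → |·| ≈ 17.477, ∠ ≈ 86.72°
|G| = 125 · 4.4752 / (2181 · 545.25 · 17.477) ≈ 2.6916e-05
Gain = 20 log₁₀(2.6916e-05) ≈ -91.40 dB
∠G = (77.09°) − (89.97° + 89.89° + 86.72°) = -189.49° ≡ 170.51° (principal value)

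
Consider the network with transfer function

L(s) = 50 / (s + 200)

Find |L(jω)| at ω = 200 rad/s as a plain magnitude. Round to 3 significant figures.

Substitute s = j200:
Numerator: 50 = 50 + j0
Denominator: (j200) + 200 = 200 + j200
|N| = √(50² + 0²) ≈ 50, ∠N ≈ 0.00°
|D| = √(200² + 200²) ≈ 282.84, ∠D ≈ 45.00°
|L| = 50 / 282.84 ≈ 0.17678

0.177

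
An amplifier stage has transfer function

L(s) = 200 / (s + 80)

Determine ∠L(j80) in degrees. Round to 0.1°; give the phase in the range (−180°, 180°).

Substitute s = j80:
Numerator: 200 = 200 + j0
Denominator: (j80) + 80 = 80 + j80
|N| = √(200² + 0²) ≈ 200, ∠N ≈ 0.00°
|D| = √(80² + 80²) ≈ 113.14, ∠D ≈ 45.00°
∠L = 0.00° − 45.00° = -45.00°

-45.0°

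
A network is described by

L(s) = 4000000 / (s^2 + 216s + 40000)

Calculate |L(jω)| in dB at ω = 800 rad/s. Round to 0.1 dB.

16.1 dB

At s = jω = j800:
quadratic: (j800)² + 216·j800 + 40000 = -600000 + j172800 → |·| ≈ 6.2439e+05, ∠ ≈ 163.93°
|L| = 4000000 / 6.2439e+05 ≈ 6.4063
Gain = 20 log₁₀(6.4063) ≈ 16.13 dB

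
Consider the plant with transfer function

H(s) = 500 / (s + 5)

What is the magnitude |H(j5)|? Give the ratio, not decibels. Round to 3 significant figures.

At s = jω = j5:
pole (s+5): 5 + j5 → |·| = √(5²+5²) = √50 ≈ 7.0711, ∠ = arctan(5/5) ≈ 45.00°
|H| = 500 / 7.0711 ≈ 70.71

70.7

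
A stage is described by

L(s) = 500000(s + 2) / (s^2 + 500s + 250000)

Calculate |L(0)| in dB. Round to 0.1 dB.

12.0 dB

L(0) = 500000·2 / 250000 = 4
20 log₁₀(4) ≈ 12.04 dB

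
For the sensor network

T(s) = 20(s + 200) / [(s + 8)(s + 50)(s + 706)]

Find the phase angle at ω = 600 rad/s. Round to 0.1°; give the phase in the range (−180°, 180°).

At s = jω = j600:
zero (s+200): 200 + j600 → |·| = √(200²+600²) = √400000 ≈ 632.46, ∠ = arctan(600/200) ≈ 71.57°
pole (s+8): 8 + j600 → |·| = √(8²+600²) = √360064 ≈ 600.05, ∠ = arctan(600/8) ≈ 89.24°
pole (s+50): 50 + j600 → |·| = √(50²+600²) = √362500 ≈ 602.08, ∠ = arctan(600/50) ≈ 85.24°
pole (s+706): 706 + j600 → |·| = √(706²+600²) = √858436 ≈ 926.52, ∠ = arctan(600/706) ≈ 40.36°
∠T = 71.57° − 214.84° = -143.27°

-143.3°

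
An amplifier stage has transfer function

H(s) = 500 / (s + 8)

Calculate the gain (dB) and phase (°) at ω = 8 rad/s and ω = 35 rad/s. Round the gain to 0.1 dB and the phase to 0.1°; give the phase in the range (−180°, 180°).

ω = 8: 32.9 dB, -45.0°; ω = 35: 22.9 dB, -77.1°

Substitute s = j8:
Numerator: 500 = 500 + j0
Denominator: (j8) + 8 = 8 + j8
|N| = √(500² + 0²) ≈ 500, ∠N ≈ 0.00°
|D| = √(8² + 8²) ≈ 11.314, ∠D ≈ 45.00°
|H| = 500 / 11.314 ≈ 44.193
Gain = 20 log₁₀(44.193) ≈ 32.91 dB
∠H = 0.00° − 45.00° = -45.00°

Substitute s = j35:
Numerator: 500 = 500 + j0
Denominator: (j35) + 8 = 8 + j35
|N| = √(500² + 0²) ≈ 500, ∠N ≈ 0.00°
|D| = √(8² + 35²) ≈ 35.903, ∠D ≈ 77.12°
|H| = 500 / 35.903 ≈ 13.926
Gain = 20 log₁₀(13.926) ≈ 22.88 dB
∠H = 0.00° − 77.12° = -77.12°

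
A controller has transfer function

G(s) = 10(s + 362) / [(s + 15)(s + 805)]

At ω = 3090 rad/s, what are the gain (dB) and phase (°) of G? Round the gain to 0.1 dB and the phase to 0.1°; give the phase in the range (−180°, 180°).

At s = jω = j3090:
zero (s+362): 362 + j3090 → |·| = √(362²+3090²) = √9679144 ≈ 3111.1, ∠ = arctan(3090/362) ≈ 83.32°
pole (s+15): 15 + j3090 → |·| = √(15²+3090²) = √9548325 ≈ 3090, ∠ = arctan(3090/15) ≈ 89.72°
pole (s+805): 805 + j3090 → |·| = √(805²+3090²) = √10196125 ≈ 3193.1, ∠ = arctan(3090/805) ≈ 75.40°
|G| = 10 · 3111.1 / 9.8667e+06 ≈ 0.0031531
Gain = 20 log₁₀(0.0031531) ≈ -50.03 dB
∠G = 83.32° − 165.12° = -81.80°

-50.0 dB, -81.8°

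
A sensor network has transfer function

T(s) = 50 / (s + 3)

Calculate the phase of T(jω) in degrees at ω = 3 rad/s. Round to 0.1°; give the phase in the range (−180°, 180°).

Substitute s = j3:
Numerator: 50 = 50 + j0
Denominator: (j3) + 3 = 3 + j3
|N| = √(50² + 0²) ≈ 50, ∠N ≈ 0.00°
|D| = √(3² + 3²) ≈ 4.2426, ∠D ≈ 45.00°
∠T = 0.00° − 45.00° = -45.00°

-45.0°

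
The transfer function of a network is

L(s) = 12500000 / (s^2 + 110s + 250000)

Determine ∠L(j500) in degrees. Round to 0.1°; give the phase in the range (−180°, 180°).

-90.0°

At s = jω = j500:
quadratic: (j500)² + 110·j500 + 250000 = 0 + j55000 → |·| ≈ 55000, ∠ ≈ 90.00°
∠L = 0.00° − 90.00° = -90.00°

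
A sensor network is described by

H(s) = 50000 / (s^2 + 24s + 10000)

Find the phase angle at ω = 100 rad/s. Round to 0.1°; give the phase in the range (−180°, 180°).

At s = jω = j100:
quadratic: (j100)² + 24·j100 + 10000 = 0 + j2400 → |·| ≈ 2400, ∠ ≈ 90.00°
∠H = 0.00° − 90.00° = -90.00°

-90.0°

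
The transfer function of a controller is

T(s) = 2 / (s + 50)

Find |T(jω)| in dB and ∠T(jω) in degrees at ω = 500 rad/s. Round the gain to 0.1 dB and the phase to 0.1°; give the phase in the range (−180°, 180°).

At s = jω = j500:
pole (s+50): 50 + j500 → |·| = √(50²+500²) = √252500 ≈ 502.49, ∠ = arctan(500/50) ≈ 84.29°
|T| = 2 / 502.49 ≈ 0.0039802
Gain = 20 log₁₀(0.0039802) ≈ -48.00 dB
∠T = 0.00° − 84.29° = -84.29°

-48.0 dB, -84.3°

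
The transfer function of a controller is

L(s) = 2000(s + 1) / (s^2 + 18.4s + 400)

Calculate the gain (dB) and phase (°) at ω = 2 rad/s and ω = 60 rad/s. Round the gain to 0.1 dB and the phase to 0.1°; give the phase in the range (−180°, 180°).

At s = jω = j2:
zero (s+1): 1 + j2 → |·| = √(1²+2²) = √5 ≈ 2.2361, ∠ = arctan(2/1) ≈ 63.43°
quadratic: (j2)² + 18.4·j2 + 400 = 396 + j36.8 → |·| ≈ 397.71, ∠ ≈ 5.31°
|L| = 2000 · 2.2361 / 397.71 ≈ 11.245
Gain = 20 log₁₀(11.245) ≈ 21.02 dB
∠L = 63.43° − 5.31° = 58.12°

At s = jω = j60:
zero (s+1): 1 + j60 → |·| = √(1²+60²) = √3601 ≈ 60.008, ∠ = arctan(60/1) ≈ 89.05°
quadratic: (j60)² + 18.4·j60 + 400 = -3200 + j1104 → |·| ≈ 3385.1, ∠ ≈ 160.97°
|L| = 2000 · 60.008 / 3385.1 ≈ 35.454
Gain = 20 log₁₀(35.454) ≈ 30.99 dB
∠L = 89.05° − 160.97° = -71.92°

ω = 2: 21.0 dB, 58.1°; ω = 60: 31.0 dB, -71.9°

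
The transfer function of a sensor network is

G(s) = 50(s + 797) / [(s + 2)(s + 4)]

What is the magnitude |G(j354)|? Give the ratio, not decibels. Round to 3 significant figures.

0.348

At s = jω = j354:
zero (s+797): 797 + j354 → |·| = √(797²+354²) = √760525 ≈ 872.08, ∠ = arctan(354/797) ≈ 23.95°
pole (s+2): 2 + j354 → |·| = √(2²+354²) = √125320 ≈ 354.01, ∠ = arctan(354/2) ≈ 89.68°
pole (s+4): 4 + j354 → |·| = √(4²+354²) = √125332 ≈ 354.02, ∠ = arctan(354/4) ≈ 89.35°
|G| = 50 · 872.08 / 1.2533e+05 ≈ 0.34791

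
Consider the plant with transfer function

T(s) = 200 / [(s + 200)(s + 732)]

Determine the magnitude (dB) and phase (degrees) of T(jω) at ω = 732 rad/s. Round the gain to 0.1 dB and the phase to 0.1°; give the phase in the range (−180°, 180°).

-71.9 dB, -119.7°

At s = jω = j732:
pole (s+200): 200 + j732 → |·| = √(200²+732²) = √575824 ≈ 758.83, ∠ = arctan(732/200) ≈ 74.72°
pole (s+732): 732 + j732 → |·| = √(732²+732²) = √1071648 ≈ 1035.2, ∠ = arctan(732/732) ≈ 45.00°
|T| = 200 / 7.8554e+05 ≈ 0.0002546
Gain = 20 log₁₀(0.0002546) ≈ -71.88 dB
∠T = 0.00° − 119.72° = -119.72°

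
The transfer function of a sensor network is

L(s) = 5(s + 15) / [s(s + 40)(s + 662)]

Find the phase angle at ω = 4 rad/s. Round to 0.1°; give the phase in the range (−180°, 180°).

-81.1°

At s = jω = j4:
zero (s+15): 15 + j4 → |·| = √(15²+4²) = √241 ≈ 15.524, ∠ = arctan(4/15) ≈ 14.93°
pole (s+40): 40 + j4 → |·| = √(40²+4²) = √1616 ≈ 40.2, ∠ = arctan(4/40) ≈ 5.71°
pole (s+662): 662 + j4 → |·| = √(662²+4²) = √438260 ≈ 662.01, ∠ = arctan(4/662) ≈ 0.35°
pole at origin: |s| = 4, ∠ = 90.00° (in denominator)
∠L = 14.93° − 96.06° = -81.13°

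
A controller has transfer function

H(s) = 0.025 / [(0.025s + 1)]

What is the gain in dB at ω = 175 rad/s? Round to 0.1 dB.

At ω = 175 rad/s:
pole (1 + j175·0.025) = 1 + j4.375 → |·| ≈ 4.4878, ∠ ≈ 77.12°
|H| = 0.025 · 1 / (4.4878) ≈ 0.0055707
Gain = 20 log₁₀(0.0055707) ≈ -45.08 dB

-45.1 dB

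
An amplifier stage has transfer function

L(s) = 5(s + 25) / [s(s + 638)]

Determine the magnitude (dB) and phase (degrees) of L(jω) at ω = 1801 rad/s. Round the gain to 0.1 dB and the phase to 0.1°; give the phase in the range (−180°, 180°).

At s = jω = j1801:
zero (s+25): 25 + j1801 → |·| = √(25²+1801²) = √3244226 ≈ 1801.2, ∠ = arctan(1801/25) ≈ 89.20°
pole (s+638): 638 + j1801 → |·| = √(638²+1801²) = √3650645 ≈ 1910.7, ∠ = arctan(1801/638) ≈ 70.49°
pole at origin: |s| = 1801, ∠ = 90.00° (in denominator)
|L| = 5 · 1801.2 / 3.4412e+06 ≈ 0.0026171
Gain = 20 log₁₀(0.0026171) ≈ -51.64 dB
∠L = 89.20° − 160.49° = -71.29°

-51.6 dB, -71.3°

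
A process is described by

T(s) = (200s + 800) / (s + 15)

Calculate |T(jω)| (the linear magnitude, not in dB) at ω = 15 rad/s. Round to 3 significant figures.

146

Substitute s = j15:
Numerator: 200(j15) + 800 = 800 + j3000
Denominator: (j15) + 15 = 15 + j15
|N| = √(800² + 3000²) ≈ 3104.8, ∠N ≈ 75.07°
|D| = √(15² + 15²) ≈ 21.213, ∠D ≈ 45.00°
|T| = 3104.8 / 21.213 ≈ 146.36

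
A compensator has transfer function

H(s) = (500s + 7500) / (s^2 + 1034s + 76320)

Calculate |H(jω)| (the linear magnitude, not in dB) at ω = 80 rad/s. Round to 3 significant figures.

0.376

Substitute s = j80:
Numerator: 500(j80) + 7500 = 7500 + j40000
Denominator: (j80)^2 + 1034(j80) + 76320 = 69920 + j82720
|N| = √(7500² + 40000²) ≈ 40697, ∠N ≈ 79.38°
|D| = √(69920² + 82720²) ≈ 1.0831e+05, ∠D ≈ 49.79°
|H| = 40697 / 1.0831e+05 ≈ 0.37575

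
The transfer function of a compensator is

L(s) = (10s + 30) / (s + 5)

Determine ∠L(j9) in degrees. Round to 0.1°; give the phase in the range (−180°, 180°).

Substitute s = j9:
Numerator: 10(j9) + 30 = 30 + j90
Denominator: (j9) + 5 = 5 + j9
|N| = √(30² + 90²) ≈ 94.868, ∠N ≈ 71.57°
|D| = √(5² + 9²) ≈ 10.296, ∠D ≈ 60.95°
∠L = 71.57° − 60.95° = 10.62°

10.6°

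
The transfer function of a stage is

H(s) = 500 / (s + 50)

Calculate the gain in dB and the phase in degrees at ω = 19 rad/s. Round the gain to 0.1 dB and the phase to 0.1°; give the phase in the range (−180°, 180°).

Substitute s = j19:
Numerator: 500 = 500 + j0
Denominator: (j19) + 50 = 50 + j19
|N| = √(500² + 0²) ≈ 500, ∠N ≈ 0.00°
|D| = √(50² + 19²) ≈ 53.488, ∠D ≈ 20.81°
|H| = 500 / 53.488 ≈ 9.3479
Gain = 20 log₁₀(9.3479) ≈ 19.41 dB
∠H = 0.00° − 20.81° = -20.81°

19.4 dB, -20.8°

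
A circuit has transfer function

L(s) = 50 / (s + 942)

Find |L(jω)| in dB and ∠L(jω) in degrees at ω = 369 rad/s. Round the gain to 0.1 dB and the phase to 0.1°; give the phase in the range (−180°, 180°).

Substitute s = j369:
Numerator: 50 = 50 + j0
Denominator: (j369) + 942 = 942 + j369
|N| = √(50² + 0²) ≈ 50, ∠N ≈ 0.00°
|D| = √(942² + 369²) ≈ 1011.7, ∠D ≈ 21.39°
|L| = 50 / 1011.7 ≈ 0.049422
Gain = 20 log₁₀(0.049422) ≈ -26.12 dB
∠L = 0.00° − 21.39° = -21.39°

-26.1 dB, -21.4°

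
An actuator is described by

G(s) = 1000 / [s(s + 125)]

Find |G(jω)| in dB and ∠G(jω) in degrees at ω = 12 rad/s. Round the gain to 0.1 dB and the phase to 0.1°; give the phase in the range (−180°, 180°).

At s = jω = j12:
pole (s+125): 125 + j12 → |·| = √(125²+12²) = √15769 ≈ 125.57, ∠ = arctan(12/125) ≈ 5.48°
pole at origin: |s| = 12, ∠ = 90.00° (in denominator)
|G| = 1000 / 1506.8 ≈ 0.66366
Gain = 20 log₁₀(0.66366) ≈ -3.56 dB
∠G = 0.00° − 95.48° = -95.48°

-3.6 dB, -95.5°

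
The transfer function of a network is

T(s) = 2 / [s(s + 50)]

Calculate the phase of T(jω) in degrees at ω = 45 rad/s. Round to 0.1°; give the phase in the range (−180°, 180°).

At s = jω = j45:
pole (s+50): 50 + j45 → |·| = √(50²+45²) = √4525 ≈ 67.268, ∠ = arctan(45/50) ≈ 41.99°
pole at origin: |s| = 45, ∠ = 90.00° (in denominator)
∠T = 0.00° − 131.99° = -131.99°

-132.0°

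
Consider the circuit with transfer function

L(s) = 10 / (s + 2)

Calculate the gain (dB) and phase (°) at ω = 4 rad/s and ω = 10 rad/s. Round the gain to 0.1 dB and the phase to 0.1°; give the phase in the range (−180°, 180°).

Substitute s = j4:
Numerator: 10 = 10 + j0
Denominator: (j4) + 2 = 2 + j4
|N| = √(10² + 0²) ≈ 10, ∠N ≈ 0.00°
|D| = √(2² + 4²) ≈ 4.4721, ∠D ≈ 63.43°
|L| = 10 / 4.4721 ≈ 2.2361
Gain = 20 log₁₀(2.2361) ≈ 6.99 dB
∠L = 0.00° − 63.43° = -63.43°

Substitute s = j10:
Numerator: 10 = 10 + j0
Denominator: (j10) + 2 = 2 + j10
|N| = √(10² + 0²) ≈ 10, ∠N ≈ 0.00°
|D| = √(2² + 10²) ≈ 10.198, ∠D ≈ 78.69°
|L| = 10 / 10.198 ≈ 0.98058
Gain = 20 log₁₀(0.98058) ≈ -0.17 dB
∠L = 0.00° − 78.69° = -78.69°

ω = 4: 7.0 dB, -63.4°; ω = 10: -0.2 dB, -78.7°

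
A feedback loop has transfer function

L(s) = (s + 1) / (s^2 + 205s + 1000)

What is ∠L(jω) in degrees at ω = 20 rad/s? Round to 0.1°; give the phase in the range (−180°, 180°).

Substitute s = j20:
Numerator: (j20) + 1 = 1 + j20
Denominator: (j20)^2 + 205(j20) + 1000 = 600 + j4100
|N| = √(1² + 20²) ≈ 20.025, ∠N ≈ 87.14°
|D| = √(600² + 4100²) ≈ 4143.7, ∠D ≈ 81.67°
∠L = 87.14° − 81.67° = 5.47°

5.5°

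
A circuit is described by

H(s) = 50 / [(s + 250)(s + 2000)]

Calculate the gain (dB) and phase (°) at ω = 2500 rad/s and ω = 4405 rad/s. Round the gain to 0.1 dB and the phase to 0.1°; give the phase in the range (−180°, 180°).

At s = jω = j2500:
pole (s+250): 250 + j2500 → |·| = √(250²+2500²) = √6312500 ≈ 2512.5, ∠ = arctan(2500/250) ≈ 84.29°
pole (s+2000): 2000 + j2500 → |·| = √(2000²+2500²) = √10250000 ≈ 3201.6, ∠ = arctan(2500/2000) ≈ 51.34°
|H| = 50 / 8.044e+06 ≈ 6.2158e-06
Gain = 20 log₁₀(6.2158e-06) ≈ -104.13 dB
∠H = 0.00° − 135.63° = -135.63°

At s = jω = j4405:
pole (s+250): 250 + j4405 → |·| = √(250²+4405²) = √19466525 ≈ 4412.1, ∠ = arctan(4405/250) ≈ 86.75°
pole (s+2000): 2000 + j4405 → |·| = √(2000²+4405²) = √23404025 ≈ 4837.8, ∠ = arctan(4405/2000) ≈ 65.58°
|H| = 50 / 2.1345e+07 ≈ 2.3425e-06
Gain = 20 log₁₀(2.3425e-06) ≈ -112.61 dB
∠H = 0.00° − 152.33° = -152.33°

ω = 2500: -104.1 dB, -135.6°; ω = 4405: -112.6 dB, -152.3°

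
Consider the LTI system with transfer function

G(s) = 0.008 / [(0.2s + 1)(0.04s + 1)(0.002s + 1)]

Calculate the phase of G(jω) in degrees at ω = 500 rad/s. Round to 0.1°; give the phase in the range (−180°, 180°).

138.4°

At ω = 500 rad/s:
pole (1 + j500·0.2) = 1 + j100 → |·| ≈ 100, ∠ ≈ 89.43°
pole (1 + j500·0.04) = 1 + j20 → |·| ≈ 20.025, ∠ ≈ 87.14°
pole (1 + j500·0.002) = 1 + j1 → |·| ≈ 1.4142, ∠ ≈ 45.00°
∠G = (0°) − (89.43° + 87.14° + 45.00°) = -221.57° ≡ 138.43° (principal value)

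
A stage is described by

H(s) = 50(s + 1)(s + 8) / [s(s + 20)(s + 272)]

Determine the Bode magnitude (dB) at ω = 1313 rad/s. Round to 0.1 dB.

-28.6 dB

At s = jω = j1313:
zero (s+1): 1 + j1313 → |·| = √(1²+1313²) = √1723970 ≈ 1313, ∠ = arctan(1313/1) ≈ 89.96°
zero (s+8): 8 + j1313 → |·| = √(8²+1313²) = √1724033 ≈ 1313, ∠ = arctan(1313/8) ≈ 89.65°
pole (s+20): 20 + j1313 → |·| = √(20²+1313²) = √1724369 ≈ 1313.2, ∠ = arctan(1313/20) ≈ 89.13°
pole (s+272): 272 + j1313 → |·| = √(272²+1313²) = √1797953 ≈ 1340.9, ∠ = arctan(1313/272) ≈ 78.30°
pole at origin: |s| = 1313, ∠ = 90.00° (in denominator)
|H| = 50 · 1.724e+06 / 2.312e+09 ≈ 0.037284
Gain = 20 log₁₀(0.037284) ≈ -28.57 dB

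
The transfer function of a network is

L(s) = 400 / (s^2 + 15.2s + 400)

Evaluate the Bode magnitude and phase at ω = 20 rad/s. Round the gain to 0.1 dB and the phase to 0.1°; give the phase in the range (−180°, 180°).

At s = jω = j20:
quadratic: (j20)² + 15.2·j20 + 400 = 0 + j304 → |·| ≈ 304, ∠ ≈ 90.00°
|L| = 400 / 304 ≈ 1.3158
Gain = 20 log₁₀(1.3158) ≈ 2.38 dB
∠L = 0.00° − 90.00° = -90.00°

2.4 dB, -90.0°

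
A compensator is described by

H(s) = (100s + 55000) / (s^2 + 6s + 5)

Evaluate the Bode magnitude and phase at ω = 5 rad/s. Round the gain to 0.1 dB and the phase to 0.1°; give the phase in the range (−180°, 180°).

Substitute s = j5:
Numerator: 100(j5) + 55000 = 55000 + j500
Denominator: (j5)^2 + 6(j5) + 5 = -20 + j30
|N| = √(55000² + 500²) ≈ 55002, ∠N ≈ 0.52°
|D| = √(20² + 30²) ≈ 36.056, ∠D ≈ 123.69°
|H| = 55002 / 36.056 ≈ 1525.5
Gain = 20 log₁₀(1525.5) ≈ 63.67 dB
∠H = 0.52° − 123.69° = -123.17°

63.7 dB, -123.2°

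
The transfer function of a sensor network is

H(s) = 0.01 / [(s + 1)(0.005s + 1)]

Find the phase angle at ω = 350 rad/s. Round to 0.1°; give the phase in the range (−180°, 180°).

At ω = 350 rad/s:
pole (1 + j350·1) = 1 + j350 → |·| ≈ 350, ∠ ≈ 89.84°
pole (1 + j350·0.005) = 1 + j1.75 → |·| ≈ 2.0156, ∠ ≈ 60.26°
∠H = (0°) − (89.84° + 60.26°) = -150.10°

-150.1°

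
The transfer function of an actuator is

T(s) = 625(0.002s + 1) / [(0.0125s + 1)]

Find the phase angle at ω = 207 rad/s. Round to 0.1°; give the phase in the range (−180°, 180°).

-46.4°

At ω = 207 rad/s:
zero (1 + j207·0.002) = 1 + j0.414 → |·| ≈ 1.0823, ∠ ≈ 22.49°
pole (1 + j207·0.0125) = 1 + j2.5875 → |·| ≈ 2.774, ∠ ≈ 68.87°
∠T = (22.49°) − (68.87°) = -46.38°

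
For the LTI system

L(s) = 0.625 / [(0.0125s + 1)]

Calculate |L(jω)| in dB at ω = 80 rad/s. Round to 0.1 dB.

-7.1 dB

At ω = 80 rad/s:
pole (1 + j80·0.0125) = 1 + j1 → |·| ≈ 1.4142, ∠ ≈ 45.00°
|L| = 0.625 · 1 / (1.4142) ≈ 0.44195
Gain = 20 log₁₀(0.44195) ≈ -7.09 dB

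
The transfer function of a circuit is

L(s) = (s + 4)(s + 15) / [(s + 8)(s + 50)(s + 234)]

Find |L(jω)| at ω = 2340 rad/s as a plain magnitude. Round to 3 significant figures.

0.000425

At s = jω = j2340:
zero (s+4): 4 + j2340 → |·| = √(4²+2340²) = √5475616 ≈ 2340, ∠ = arctan(2340/4) ≈ 89.90°
zero (s+15): 15 + j2340 → |·| = √(15²+2340²) = √5475825 ≈ 2340, ∠ = arctan(2340/15) ≈ 89.63°
pole (s+8): 8 + j2340 → |·| = √(8²+2340²) = √5475664 ≈ 2340, ∠ = arctan(2340/8) ≈ 89.80°
pole (s+50): 50 + j2340 → |·| = √(50²+2340²) = √5478100 ≈ 2340.5, ∠ = arctan(2340/50) ≈ 88.78°
pole (s+234): 234 + j2340 → |·| = √(234²+2340²) = √5530356 ≈ 2351.7, ∠ = arctan(2340/234) ≈ 84.29°
|L| = 1 · 5.4756e+06 / 1.288e+10 ≈ 0.00042512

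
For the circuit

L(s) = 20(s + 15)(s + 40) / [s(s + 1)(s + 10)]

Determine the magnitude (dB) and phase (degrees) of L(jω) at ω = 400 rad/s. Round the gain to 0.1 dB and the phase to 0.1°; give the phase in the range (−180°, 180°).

At s = jω = j400:
zero (s+15): 15 + j400 → |·| = √(15²+400²) = √160225 ≈ 400.28, ∠ = arctan(400/15) ≈ 87.85°
zero (s+40): 40 + j400 → |·| = √(40²+400²) = √161600 ≈ 402, ∠ = arctan(400/40) ≈ 84.29°
pole (s+1): 1 + j400 → |·| = √(1²+400²) = √160001 ≈ 400, ∠ = arctan(400/1) ≈ 89.86°
pole (s+10): 10 + j400 → |·| = √(10²+400²) = √160100 ≈ 400.12, ∠ = arctan(400/10) ≈ 88.57°
pole at origin: |s| = 400, ∠ = 90.00° (in denominator)
|L| = 20 · 1.6091e+05 / 6.4019e+07 ≈ 0.050269
Gain = 20 log₁₀(0.050269) ≈ -25.97 dB
∠L = 172.14° − 268.43° = -96.29°

-26.0 dB, -96.3°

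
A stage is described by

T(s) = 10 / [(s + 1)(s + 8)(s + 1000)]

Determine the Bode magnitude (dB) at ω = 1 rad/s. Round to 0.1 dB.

At s = jω = j1:
pole (s+1): 1 + j1 → |·| = √(1²+1²) = √2 ≈ 1.4142, ∠ = arctan(1/1) ≈ 45.00°
pole (s+8): 8 + j1 → |·| = √(8²+1²) = √65 ≈ 8.0623, ∠ = arctan(1/8) ≈ 7.13°
pole (s+1000): 1000 + j1 → |·| = √(1000²+1²) = √1000001 ≈ 1000, ∠ = arctan(1/1000) ≈ 0.06°
|T| = 10 / 11402 ≈ 0.00087704
Gain = 20 log₁₀(0.00087704) ≈ -61.14 dB

-61.1 dB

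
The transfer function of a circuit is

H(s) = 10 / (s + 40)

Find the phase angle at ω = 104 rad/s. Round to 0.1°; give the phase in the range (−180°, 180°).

-69.0°

Substitute s = j104:
Numerator: 10 = 10 + j0
Denominator: (j104) + 40 = 40 + j104
|N| = √(10² + 0²) ≈ 10, ∠N ≈ 0.00°
|D| = √(40² + 104²) ≈ 111.43, ∠D ≈ 68.96°
∠H = 0.00° − 68.96° = -68.96°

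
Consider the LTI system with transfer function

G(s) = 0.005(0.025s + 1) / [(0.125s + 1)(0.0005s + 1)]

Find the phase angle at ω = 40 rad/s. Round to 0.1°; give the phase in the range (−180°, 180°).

At ω = 40 rad/s:
zero (1 + j40·0.025) = 1 + j1 → |·| ≈ 1.4142, ∠ ≈ 45.00°
pole (1 + j40·0.125) = 1 + j5 → |·| ≈ 5.099, ∠ ≈ 78.69°
pole (1 + j40·0.0005) = 1 + j0.02 → |·| ≈ 1.0002, ∠ ≈ 1.15°
∠G = (45.00°) − (78.69° + 1.15°) = -34.84°

-34.8°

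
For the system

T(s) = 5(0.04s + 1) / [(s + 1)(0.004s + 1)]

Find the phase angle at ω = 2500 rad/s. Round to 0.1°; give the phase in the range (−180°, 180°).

At ω = 2500 rad/s:
zero (1 + j2500·0.04) = 1 + j100 → |·| ≈ 100, ∠ ≈ 89.43°
pole (1 + j2500·1) = 1 + j2500 → |·| ≈ 2500, ∠ ≈ 89.98°
pole (1 + j2500·0.004) = 1 + j10 → |·| ≈ 10.05, ∠ ≈ 84.29°
∠T = (89.43°) − (89.98° + 84.29°) = -84.84°

-84.8°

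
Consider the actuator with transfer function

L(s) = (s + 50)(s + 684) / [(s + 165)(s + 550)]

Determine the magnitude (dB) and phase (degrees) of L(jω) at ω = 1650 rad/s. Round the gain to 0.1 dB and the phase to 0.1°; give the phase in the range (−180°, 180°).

At s = jω = j1650:
zero (s+50): 50 + j1650 → |·| = √(50²+1650²) = √2725000 ≈ 1650.8, ∠ = arctan(1650/50) ≈ 88.26°
zero (s+684): 684 + j1650 → |·| = √(684²+1650²) = √3190356 ≈ 1786.2, ∠ = arctan(1650/684) ≈ 67.48°
pole (s+165): 165 + j1650 → |·| = √(165²+1650²) = √2749725 ≈ 1658.2, ∠ = arctan(1650/165) ≈ 84.29°
pole (s+550): 550 + j1650 → |·| = √(550²+1650²) = √3025000 ≈ 1739.3, ∠ = arctan(1650/550) ≈ 71.57°
|L| = 1 · 2.9487e+06 / 2.8841e+06 ≈ 1.0224
Gain = 20 log₁₀(1.0224) ≈ 0.19 dB
∠L = 155.74° − 155.86° = -0.12°

0.2 dB, -0.1°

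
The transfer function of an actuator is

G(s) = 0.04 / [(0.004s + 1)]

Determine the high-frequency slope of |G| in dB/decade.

Each pole contributes −20 dB/decade at high frequency; each zero contributes +20 dB/decade.
Net: 0 zero(s) − 1 pole(s) → -20 dB/decade.

-20 dB/decade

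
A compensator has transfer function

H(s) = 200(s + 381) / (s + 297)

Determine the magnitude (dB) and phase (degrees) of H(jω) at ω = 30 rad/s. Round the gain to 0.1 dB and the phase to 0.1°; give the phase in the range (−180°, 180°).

At s = jω = j30:
zero (s+381): 381 + j30 → |·| = √(381²+30²) = √146061 ≈ 382.18, ∠ = arctan(30/381) ≈ 4.50°
pole (s+297): 297 + j30 → |·| = √(297²+30²) = √89109 ≈ 298.51, ∠ = arctan(30/297) ≈ 5.77°
|H| = 200 · 382.18 / 298.51 ≈ 256.06
Gain = 20 log₁₀(256.06) ≈ 48.17 dB
∠H = 4.50° − 5.77° = -1.27°

48.2 dB, -1.3°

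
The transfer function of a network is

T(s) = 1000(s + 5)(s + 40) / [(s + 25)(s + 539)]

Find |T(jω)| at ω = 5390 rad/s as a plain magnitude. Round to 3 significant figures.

At s = jω = j5390:
zero (s+5): 5 + j5390 → |·| = √(5²+5390²) = √29052125 ≈ 5390, ∠ = arctan(5390/5) ≈ 89.95°
zero (s+40): 40 + j5390 → |·| = √(40²+5390²) = √29053700 ≈ 5390.1, ∠ = arctan(5390/40) ≈ 89.57°
pole (s+25): 25 + j5390 → |·| = √(25²+5390²) = √29052725 ≈ 5390.1, ∠ = arctan(5390/25) ≈ 89.73°
pole (s+539): 539 + j5390 → |·| = √(539²+5390²) = √29342621 ≈ 5416.9, ∠ = arctan(5390/539) ≈ 84.29°
|T| = 1000 · 2.9053e+07 / 2.9198e+07 ≈ 995.03

995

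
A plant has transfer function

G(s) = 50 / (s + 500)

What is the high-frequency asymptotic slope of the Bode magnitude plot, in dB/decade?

-20 dB/decade

Each pole contributes −20 dB/decade at high frequency; each zero contributes +20 dB/decade.
Net: 0 zero(s) − 1 pole(s) → -20 dB/decade.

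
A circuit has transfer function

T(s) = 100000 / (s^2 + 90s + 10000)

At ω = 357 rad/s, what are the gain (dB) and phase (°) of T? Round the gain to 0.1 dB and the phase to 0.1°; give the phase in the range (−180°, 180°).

At s = jω = j357:
quadratic: (j357)² + 90·j357 + 10000 = -117449 + j32130 → |·| ≈ 1.2176e+05, ∠ ≈ 164.70°
|T| = 100000 / 1.2176e+05 ≈ 0.82129
Gain = 20 log₁₀(0.82129) ≈ -1.71 dB
∠T = 0.00° − 164.70° = -164.70°

-1.7 dB, -164.7°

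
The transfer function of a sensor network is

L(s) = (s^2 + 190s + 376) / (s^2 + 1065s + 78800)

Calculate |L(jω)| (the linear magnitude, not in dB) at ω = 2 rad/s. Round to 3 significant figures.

Substitute s = j2:
Numerator: (j2)^2 + 190(j2) + 376 = 372 + j380
Denominator: (j2)^2 + 1065(j2) + 78800 = 78796 + j2130
|N| = √(372² + 380²) ≈ 531.77, ∠N ≈ 45.61°
|D| = √(78796² + 2130²) ≈ 78825, ∠D ≈ 1.55°
|L| = 531.77 / 78825 ≈ 0.0067462

0.00675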